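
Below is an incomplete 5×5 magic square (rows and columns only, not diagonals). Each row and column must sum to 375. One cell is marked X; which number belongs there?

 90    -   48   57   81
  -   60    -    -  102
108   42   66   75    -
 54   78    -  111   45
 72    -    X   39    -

Using row 1: 90 + 48 + 57 + 81 + ? → (1,2) = 375 − 276 = 99.
Row 3 must total 375; the given cells sum to 291, so (3,5) = 84.
The remaining cell in row 4 is (4,3) = 375 − 288 = 87.
Column 1 needs 375; the known cells sum to 324, so (2,1) = 51.
Column 2: 99 + 60 + 42 + 78 + ? = 375, so (5,2) = 96.
Column 4: 57 + 75 + 111 + 39 + ? = 375, so (2,4) = 93.
The remaining cell in column 5 is (5,5) = 375 − 312 = 63.
Row 2: 51 + 60 + 93 + 102 + ? = 375, so (2,3) = 69.
Row 5 must total 375; the given cells sum to 270, so (5,3) = 105.

105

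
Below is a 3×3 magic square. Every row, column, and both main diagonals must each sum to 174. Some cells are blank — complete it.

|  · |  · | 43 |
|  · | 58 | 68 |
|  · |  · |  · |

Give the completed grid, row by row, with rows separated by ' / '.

Row 2 must total 174; the given cells sum to 126, so (2,1) = 48.
Column 3 needs 174; the known cells sum to 111, so (3,3) = 63.
Main diagonal: 58 + 63 + ? = 174, so (1,1) = 53.
Anti-diagonal must total 174; the given cells sum to 101, so (3,1) = 73.
Row 1 needs 174; the known cells sum to 96, so (1,2) = 78.
The remaining cell in row 3 is (3,2) = 174 − 136 = 38.

53 78 43 / 48 58 68 / 73 38 63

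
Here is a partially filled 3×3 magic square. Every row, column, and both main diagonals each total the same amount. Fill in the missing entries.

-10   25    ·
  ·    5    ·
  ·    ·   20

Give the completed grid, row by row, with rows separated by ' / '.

Main diagonal is already complete: -10 + 5 + 20 = 15, so that is the magic constant.
Row 1 needs 15; the known cells sum to 15, so (1,3) = 0.
The remaining cell in column 2 is (3,2) = 15 − 30 = -15.
Column 3: 0 + 20 + ? = 15, so (2,3) = -5.
Using anti-diagonal: 0 + 5 + ? → (3,1) = 15 − 5 = 10.
Row 2 needs 15; the known cells sum to 0, so (2,1) = 15.

-10 25 0 / 15 5 -5 / 10 -15 20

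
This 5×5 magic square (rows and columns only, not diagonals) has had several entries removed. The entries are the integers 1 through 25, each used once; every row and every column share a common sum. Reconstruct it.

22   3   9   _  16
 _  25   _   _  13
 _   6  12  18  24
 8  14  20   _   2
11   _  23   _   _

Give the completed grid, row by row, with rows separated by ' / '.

The entries are 1 through 25, which sum to 325, so each line sums to 325/5 = 65.
The remaining cell in row 1 is (1,4) = 65 − 50 = 15.
Row 3 needs 65; the known cells sum to 60, so (3,1) = 5.
Row 4 must total 65; the given cells sum to 44, so (4,4) = 21.
Column 1: 22 + 5 + 8 + 11 + ? = 65, so (2,1) = 19.
From column 2, 65 − (3 + 25 + 6 + 14) gives (5,2) = 17.
Using column 3: 9 + 12 + 20 + 23 + ? → (2,3) = 65 − 64 = 1.
Column 5: 16 + 13 + 24 + 2 + ? = 65, so (5,5) = 10.
Row 2 needs 65; the known cells sum to 58, so (2,4) = 7.
Row 5: 11 + 17 + 23 + 10 + ? = 65, so (5,4) = 4.

22 3 9 15 16 / 19 25 1 7 13 / 5 6 12 18 24 / 8 14 20 21 2 / 11 17 23 4 10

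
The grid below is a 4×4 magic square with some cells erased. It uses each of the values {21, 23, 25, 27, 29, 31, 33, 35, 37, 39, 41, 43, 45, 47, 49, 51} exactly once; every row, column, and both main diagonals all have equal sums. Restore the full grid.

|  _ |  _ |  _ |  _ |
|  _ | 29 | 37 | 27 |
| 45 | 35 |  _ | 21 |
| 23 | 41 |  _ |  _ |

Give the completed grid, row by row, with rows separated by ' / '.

The 16 entries sum to 576, so each line sums to 576/4 = 144.
Using row 2: 29 + 37 + 27 + ? → (2,1) = 144 − 93 = 51.
The remaining cell in row 3 is (3,3) = 144 − 101 = 43.
The remaining cell in column 1 is (1,1) = 144 − 119 = 25.
Using column 2: 29 + 35 + 41 + ? → (1,2) = 144 − 105 = 39.
From main diagonal, 144 − (25 + 29 + 43) gives (4,4) = 47.
The remaining cell in anti-diagonal is (1,4) = 144 − 95 = 49.
Row 1 must total 144; the given cells sum to 113, so (1,3) = 31.
Using row 4: 23 + 41 + 47 + ? → (4,3) = 144 − 111 = 33.

25 39 31 49 / 51 29 37 27 / 45 35 43 21 / 23 41 33 47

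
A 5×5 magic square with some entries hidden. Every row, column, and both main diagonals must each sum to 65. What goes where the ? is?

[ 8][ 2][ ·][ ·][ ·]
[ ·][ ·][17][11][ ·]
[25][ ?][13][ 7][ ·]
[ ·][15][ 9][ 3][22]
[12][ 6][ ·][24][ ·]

From row 4, 65 − (15 + 9 + 3 + 22) gives (4,1) = 16.
Column 1: 8 + 25 + 16 + 12 + ? = 65, so (2,1) = 4.
From column 4, 65 − (11 + 7 + 3 + 24) gives (1,4) = 20.
Anti-diagonal must total 65; the given cells sum to 51, so (1,5) = 14.
Row 1 must total 65; the given cells sum to 44, so (1,3) = 21.
The remaining cell in column 3 is (5,3) = 65 − 60 = 5.
From row 5, 65 − (12 + 6 + 5 + 24) gives (5,5) = 18.
Main diagonal needs 65; the known cells sum to 42, so (2,2) = 23.
The remaining cell in row 2 is (2,5) = 65 − 55 = 10.
Column 2 needs 65; the known cells sum to 46, so (3,2) = 19.

19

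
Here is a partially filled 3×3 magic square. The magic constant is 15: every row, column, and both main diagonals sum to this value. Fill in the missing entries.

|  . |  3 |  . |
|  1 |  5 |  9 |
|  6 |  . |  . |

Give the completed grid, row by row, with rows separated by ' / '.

8 3 4 / 1 5 9 / 6 7 2

Using column 1: 1 + 6 + ? → (1,1) = 15 − 7 = 8.
From column 2, 15 − (3 + 5) gives (3,2) = 7.
Main diagonal: 8 + 5 + ? = 15, so (3,3) = 2.
From anti-diagonal, 15 − (5 + 6) gives (1,3) = 4.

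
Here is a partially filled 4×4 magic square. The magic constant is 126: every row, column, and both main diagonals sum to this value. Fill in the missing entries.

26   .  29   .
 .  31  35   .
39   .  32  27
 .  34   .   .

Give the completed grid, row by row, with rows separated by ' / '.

26 33 29 38 / 36 31 35 24 / 39 28 32 27 / 25 34 30 37

Row 3 must total 126; the given cells sum to 98, so (3,2) = 28.
Column 2: 31 + 28 + 34 + ? = 126, so (1,2) = 33.
The remaining cell in column 3 is (4,3) = 126 − 96 = 30.
The remaining cell in main diagonal is (4,4) = 126 − 89 = 37.
The remaining cell in row 1 is (1,4) = 126 − 88 = 38.
Row 4 needs 126; the known cells sum to 101, so (4,1) = 25.
Using column 1: 26 + 39 + 25 + ? → (2,1) = 126 − 90 = 36.
Column 4 needs 126; the known cells sum to 102, so (2,4) = 24.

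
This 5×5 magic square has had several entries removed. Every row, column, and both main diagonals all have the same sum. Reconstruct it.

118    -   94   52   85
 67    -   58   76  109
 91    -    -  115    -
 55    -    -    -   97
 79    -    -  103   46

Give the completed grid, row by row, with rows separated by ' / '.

Column 1 is already complete: 118 + 67 + 91 + 55 + 79 = 410, so that is the magic constant.
Using row 1: 118 + 94 + 52 + 85 + ? → (1,2) = 410 − 349 = 61.
Row 2 needs 410; the known cells sum to 310, so (2,2) = 100.
The remaining cell in column 4 is (4,4) = 410 − 346 = 64.
Column 5: 85 + 109 + 97 + 46 + ? = 410, so (3,5) = 73.
Main diagonal needs 410; the known cells sum to 328, so (3,3) = 82.
Anti-diagonal needs 410; the known cells sum to 322, so (4,2) = 88.
Using row 3: 91 + 82 + 115 + 73 + ? → (3,2) = 410 − 361 = 49.
Row 4 must total 410; the given cells sum to 304, so (4,3) = 106.
Column 2 must total 410; the given cells sum to 298, so (5,2) = 112.
Column 3 needs 410; the known cells sum to 340, so (5,3) = 70.

118 61 94 52 85 / 67 100 58 76 109 / 91 49 82 115 73 / 55 88 106 64 97 / 79 112 70 103 46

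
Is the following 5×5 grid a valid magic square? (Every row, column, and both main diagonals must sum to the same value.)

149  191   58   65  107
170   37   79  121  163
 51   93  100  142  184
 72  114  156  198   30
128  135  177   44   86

Row 1: 149 + 191 + 58 + 65 + 107 = 570.
Row 2: 170 + 37 + 79 + 121 + 163 = 570.
Row 3: 51 + 93 + 100 + 142 + 184 = 570.
Row 4: 72 + 114 + 156 + 198 + 30 = 570.
Row 5: 128 + 135 + 177 + 44 + 86 = 570.
Column 1: 149 + 170 + 51 + 72 + 128 = 570.
Column 2: 191 + 37 + 93 + 114 + 135 = 570.
Column 3: 58 + 79 + 100 + 156 + 177 = 570.
Column 4: 65 + 121 + 142 + 198 + 44 = 570.
Column 5: 107 + 163 + 184 + 30 + 86 = 570.
Main diagonal: 149 + 37 + 100 + 198 + 86 = 570.
Anti-diagonal: 107 + 121 + 100 + 114 + 128 = 570.
All lines sum to 570.

Yes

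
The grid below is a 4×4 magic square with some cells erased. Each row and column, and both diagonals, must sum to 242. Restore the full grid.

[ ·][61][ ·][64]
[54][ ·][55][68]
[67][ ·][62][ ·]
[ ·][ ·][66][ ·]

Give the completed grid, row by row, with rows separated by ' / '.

Row 2 needs 242; the known cells sum to 177, so (2,2) = 65.
From column 3, 242 − (55 + 62 + 66) gives (1,3) = 59.
Row 1: 61 + 59 + 64 + ? = 242, so (1,1) = 58.
Column 1 needs 242; the known cells sum to 179, so (4,1) = 63.
The remaining cell in main diagonal is (4,4) = 242 − 185 = 57.
Using anti-diagonal: 64 + 55 + 63 + ? → (3,2) = 242 − 182 = 60.
Row 3: 67 + 60 + 62 + ? = 242, so (3,4) = 53.
Row 4: 63 + 66 + 57 + ? = 242, so (4,2) = 56.

58 61 59 64 / 54 65 55 68 / 67 60 62 53 / 63 56 66 57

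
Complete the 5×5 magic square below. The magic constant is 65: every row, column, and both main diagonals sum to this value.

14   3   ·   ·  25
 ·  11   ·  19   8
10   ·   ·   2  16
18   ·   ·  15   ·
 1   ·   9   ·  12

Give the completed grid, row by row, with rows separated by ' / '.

14 3 17 6 25 / 22 11 5 19 8 / 10 24 13 2 16 / 18 7 21 15 4 / 1 20 9 23 12

Using column 1: 14 + 10 + 18 + 1 + ? → (2,1) = 65 − 43 = 22.
Using column 5: 25 + 8 + 16 + 12 + ? → (4,5) = 65 − 61 = 4.
Main diagonal needs 65; the known cells sum to 52, so (3,3) = 13.
The remaining cell in anti-diagonal is (4,2) = 65 − 58 = 7.
The remaining cell in row 2 is (2,3) = 65 − 60 = 5.
The remaining cell in row 3 is (3,2) = 65 − 41 = 24.
The remaining cell in row 4 is (4,3) = 65 − 44 = 21.
Column 2 needs 65; the known cells sum to 45, so (5,2) = 20.
From column 3, 65 − (5 + 13 + 21 + 9) gives (1,3) = 17.
Using row 1: 14 + 3 + 17 + 25 + ? → (1,4) = 65 − 59 = 6.
From row 5, 65 − (1 + 20 + 9 + 12) gives (5,4) = 23.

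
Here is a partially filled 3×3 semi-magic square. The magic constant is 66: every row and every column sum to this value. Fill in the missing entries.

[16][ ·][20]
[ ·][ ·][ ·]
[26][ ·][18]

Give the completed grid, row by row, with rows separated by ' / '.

16 30 20 / 24 14 28 / 26 22 18

From row 1, 66 − (16 + 20) gives (1,2) = 30.
From row 3, 66 − (26 + 18) gives (3,2) = 22.
Column 1: 16 + 26 + ? = 66, so (2,1) = 24.
Column 2 needs 66; the known cells sum to 52, so (2,2) = 14.
Using column 3: 20 + 18 + ? → (2,3) = 66 − 38 = 28.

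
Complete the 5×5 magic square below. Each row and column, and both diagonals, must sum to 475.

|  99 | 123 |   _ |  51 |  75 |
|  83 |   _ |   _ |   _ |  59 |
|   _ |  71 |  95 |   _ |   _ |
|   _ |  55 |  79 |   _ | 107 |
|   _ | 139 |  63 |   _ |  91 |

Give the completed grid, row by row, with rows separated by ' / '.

99 123 127 51 75 / 83 87 111 135 59 / 47 71 95 119 143 / 131 55 79 103 107 / 115 139 63 67 91

Row 1 needs 475; the known cells sum to 348, so (1,3) = 127.
Column 2 needs 475; the known cells sum to 388, so (2,2) = 87.
Column 3 needs 475; the known cells sum to 364, so (2,3) = 111.
Column 5: 75 + 59 + 107 + 91 + ? = 475, so (3,5) = 143.
The remaining cell in main diagonal is (4,4) = 475 − 372 = 103.
Row 2 needs 475; the known cells sum to 340, so (2,4) = 135.
Row 4: 55 + 79 + 103 + 107 + ? = 475, so (4,1) = 131.
From anti-diagonal, 475 − (75 + 135 + 95 + 55) gives (5,1) = 115.
Row 5 must total 475; the given cells sum to 408, so (5,4) = 67.
Using column 1: 99 + 83 + 131 + 115 + ? → (3,1) = 475 − 428 = 47.
From column 4, 475 − (51 + 135 + 103 + 67) gives (3,4) = 119.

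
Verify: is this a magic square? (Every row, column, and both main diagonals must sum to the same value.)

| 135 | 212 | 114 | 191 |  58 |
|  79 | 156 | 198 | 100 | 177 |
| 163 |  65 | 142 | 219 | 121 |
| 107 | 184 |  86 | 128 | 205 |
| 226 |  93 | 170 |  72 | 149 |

Row 1: 135 + 212 + 114 + 191 + 58 = 710.
Row 2: 79 + 156 + 198 + 100 + 177 = 710.
Row 3: 163 + 65 + 142 + 219 + 121 = 710.
Row 4: 107 + 184 + 86 + 128 + 205 = 710.
Row 5: 226 + 93 + 170 + 72 + 149 = 710.
Column 1: 135 + 79 + 163 + 107 + 226 = 710.
Column 2: 212 + 156 + 65 + 184 + 93 = 710.
Column 3: 114 + 198 + 142 + 86 + 170 = 710.
Column 4: 191 + 100 + 219 + 128 + 72 = 710.
Column 5: 58 + 177 + 121 + 205 + 149 = 710.
Main diagonal: 135 + 156 + 142 + 128 + 149 = 710.
Anti-diagonal: 58 + 100 + 142 + 184 + 226 = 710.
All lines sum to 710.

Yes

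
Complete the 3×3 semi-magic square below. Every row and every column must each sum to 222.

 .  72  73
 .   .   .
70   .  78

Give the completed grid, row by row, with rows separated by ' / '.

77 72 73 / 75 76 71 / 70 74 78

The remaining cell in row 1 is (1,1) = 222 − 145 = 77.
Using row 3: 70 + 78 + ? → (3,2) = 222 − 148 = 74.
From column 1, 222 − (77 + 70) gives (2,1) = 75.
Column 2 must total 222; the given cells sum to 146, so (2,2) = 76.
From column 3, 222 − (73 + 78) gives (2,3) = 71.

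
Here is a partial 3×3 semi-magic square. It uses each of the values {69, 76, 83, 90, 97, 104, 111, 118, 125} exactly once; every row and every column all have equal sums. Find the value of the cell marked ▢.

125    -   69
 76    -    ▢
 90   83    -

The 9 entries sum to 873, so each line sums to 873/3 = 291.
Using row 1: 125 + 69 + ? → (1,2) = 291 − 194 = 97.
Row 3 must total 291; the given cells sum to 173, so (3,3) = 118.
Column 2: 97 + 83 + ? = 291, so (2,2) = 111.
Column 3: 69 + 118 + ? = 291, so (2,3) = 104.

104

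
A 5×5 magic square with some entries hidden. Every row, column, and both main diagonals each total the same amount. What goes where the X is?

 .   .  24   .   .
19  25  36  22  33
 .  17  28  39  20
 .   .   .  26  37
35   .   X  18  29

Row 2 is complete and sums to 135; that is the magic constant.
Using row 3: 17 + 28 + 39 + 20 + ? → (3,1) = 135 − 104 = 31.
Column 4 must total 135; the given cells sum to 105, so (1,4) = 30.
Using column 5: 33 + 20 + 37 + 29 + ? → (1,5) = 135 − 119 = 16.
From main diagonal, 135 − (25 + 28 + 26 + 29) gives (1,1) = 27.
Anti-diagonal must total 135; the given cells sum to 101, so (4,2) = 34.
The remaining cell in row 1 is (1,2) = 135 − 97 = 38.
From column 1, 135 − (27 + 19 + 31 + 35) gives (4,1) = 23.
Using column 2: 38 + 25 + 17 + 34 + ? → (5,2) = 135 − 114 = 21.
The remaining cell in row 4 is (4,3) = 135 − 120 = 15.
Row 5 needs 135; the known cells sum to 103, so (5,3) = 32.

32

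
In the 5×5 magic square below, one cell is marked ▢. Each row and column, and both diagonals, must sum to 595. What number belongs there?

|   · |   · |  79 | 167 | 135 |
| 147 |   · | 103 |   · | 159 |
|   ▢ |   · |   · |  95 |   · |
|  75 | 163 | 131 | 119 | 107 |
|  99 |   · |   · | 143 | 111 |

151

Column 4 needs 595; the known cells sum to 524, so (2,4) = 71.
From column 5, 595 − (135 + 159 + 107 + 111) gives (3,5) = 83.
Using anti-diagonal: 135 + 71 + 163 + 99 + ? → (3,3) = 595 − 468 = 127.
The remaining cell in row 2 is (2,2) = 595 − 480 = 115.
Using column 3: 79 + 103 + 127 + 131 + ? → (5,3) = 595 − 440 = 155.
Main diagonal must total 595; the given cells sum to 472, so (1,1) = 123.
Row 1 needs 595; the known cells sum to 504, so (1,2) = 91.
The remaining cell in row 5 is (5,2) = 595 − 508 = 87.
Column 1 needs 595; the known cells sum to 444, so (3,1) = 151.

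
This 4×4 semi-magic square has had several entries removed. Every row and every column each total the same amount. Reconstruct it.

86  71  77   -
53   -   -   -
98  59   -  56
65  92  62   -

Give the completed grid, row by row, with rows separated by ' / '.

86 71 77 68 / 53 80 74 95 / 98 59 89 56 / 65 92 62 83

Column 1 is already complete: 86 + 53 + 98 + 65 = 302, so that is the magic constant.
Using row 1: 86 + 71 + 77 + ? → (1,4) = 302 − 234 = 68.
Row 3 must total 302; the given cells sum to 213, so (3,3) = 89.
Using row 4: 65 + 92 + 62 + ? → (4,4) = 302 − 219 = 83.
Column 2: 71 + 59 + 92 + ? = 302, so (2,2) = 80.
The remaining cell in column 3 is (2,3) = 302 − 228 = 74.
From column 4, 302 − (68 + 56 + 83) gives (2,4) = 95.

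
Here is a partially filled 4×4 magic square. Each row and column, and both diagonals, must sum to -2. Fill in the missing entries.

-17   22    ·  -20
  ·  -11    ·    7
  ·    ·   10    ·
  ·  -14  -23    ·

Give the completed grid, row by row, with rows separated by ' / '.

-17 22 13 -20 / 4 -11 -2 7 / -8 1 10 -5 / 19 -14 -23 16

The remaining cell in row 1 is (1,3) = -2 − (-15) = 13.
The remaining cell in column 2 is (3,2) = -2 − (-3) = 1.
Using column 3: 13 + 10 + (-23) + ? → (2,3) = -2 − 0 = -2.
Main diagonal must total -2; the given cells sum to -18, so (4,4) = 16.
The remaining cell in anti-diagonal is (4,1) = -2 − (-21) = 19.
Row 2: -11 + (-2) + 7 + ? = -2, so (2,1) = 4.
Column 1: -17 + 4 + 19 + ? = -2, so (3,1) = -8.
The remaining cell in column 4 is (3,4) = -2 − 3 = -5.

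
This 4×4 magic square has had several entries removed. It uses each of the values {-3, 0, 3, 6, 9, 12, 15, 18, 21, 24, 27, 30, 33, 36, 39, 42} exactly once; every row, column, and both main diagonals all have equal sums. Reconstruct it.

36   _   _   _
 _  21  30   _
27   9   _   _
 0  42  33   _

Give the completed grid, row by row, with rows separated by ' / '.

36 6 -3 39 / 15 21 30 12 / 27 9 18 24 / 0 42 33 3

The 16 entries sum to 312, so each line sums to 312/4 = 78.
The remaining cell in row 4 is (4,4) = 78 − 75 = 3.
Using column 1: 36 + 27 + 0 + ? → (2,1) = 78 − 63 = 15.
Column 2: 21 + 9 + 42 + ? = 78, so (1,2) = 6.
Main diagonal must total 78; the given cells sum to 60, so (3,3) = 18.
From anti-diagonal, 78 − (30 + 9 + 0) gives (1,4) = 39.
Row 1 needs 78; the known cells sum to 81, so (1,3) = -3.
From row 2, 78 − (15 + 21 + 30) gives (2,4) = 12.
Row 3: 27 + 9 + 18 + ? = 78, so (3,4) = 24.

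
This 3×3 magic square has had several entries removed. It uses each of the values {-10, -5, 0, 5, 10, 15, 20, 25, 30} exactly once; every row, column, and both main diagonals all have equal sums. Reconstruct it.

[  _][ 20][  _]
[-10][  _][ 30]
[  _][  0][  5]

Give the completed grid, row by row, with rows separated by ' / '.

The 9 entries sum to 90, so each line sums to 90/3 = 30.
Row 2 must total 30; the given cells sum to 20, so (2,2) = 10.
Row 3 must total 30; the given cells sum to 5, so (3,1) = 25.
Column 1: -10 + 25 + ? = 30, so (1,1) = 15.
Using column 3: 30 + 5 + ? → (1,3) = 30 − 35 = -5.

15 20 -5 / -10 10 30 / 25 0 5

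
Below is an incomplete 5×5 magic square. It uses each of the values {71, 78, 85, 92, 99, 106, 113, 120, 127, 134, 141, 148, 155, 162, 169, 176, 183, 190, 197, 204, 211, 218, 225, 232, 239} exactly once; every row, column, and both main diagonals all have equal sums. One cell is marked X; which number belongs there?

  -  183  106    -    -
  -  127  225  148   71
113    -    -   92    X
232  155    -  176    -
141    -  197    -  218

The 25 entries sum to 3875, so each line sums to 3875/5 = 775.
Row 2: 127 + 225 + 148 + 71 + ? = 775, so (2,1) = 204.
Column 1: 204 + 113 + 232 + 141 + ? = 775, so (1,1) = 85.
From main diagonal, 775 − (85 + 127 + 176 + 218) gives (3,3) = 169.
Anti-diagonal: 148 + 169 + 155 + 141 + ? = 775, so (1,5) = 162.
Row 1 needs 775; the known cells sum to 536, so (1,4) = 239.
Using column 3: 106 + 225 + 169 + 197 + ? → (4,3) = 775 − 697 = 78.
Column 4: 239 + 148 + 92 + 176 + ? = 775, so (5,4) = 120.
Row 4 needs 775; the known cells sum to 641, so (4,5) = 134.
The remaining cell in row 5 is (5,2) = 775 − 676 = 99.
Using column 2: 183 + 127 + 155 + 99 + ? → (3,2) = 775 − 564 = 211.
Column 5: 162 + 71 + 134 + 218 + ? = 775, so (3,5) = 190.

190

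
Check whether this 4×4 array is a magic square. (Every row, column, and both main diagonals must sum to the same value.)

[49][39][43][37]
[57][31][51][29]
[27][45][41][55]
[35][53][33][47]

Yes

Row 1: 49 + 39 + 43 + 37 = 168.
Row 2: 57 + 31 + 51 + 29 = 168.
Row 3: 27 + 45 + 41 + 55 = 168.
Row 4: 35 + 53 + 33 + 47 = 168.
Column 1: 49 + 57 + 27 + 35 = 168.
Column 2: 39 + 31 + 45 + 53 = 168.
Column 3: 43 + 51 + 41 + 33 = 168.
Column 4: 37 + 29 + 55 + 47 = 168.
Main diagonal: 49 + 31 + 41 + 47 = 168.
Anti-diagonal: 37 + 51 + 45 + 35 = 168.
All lines sum to 168.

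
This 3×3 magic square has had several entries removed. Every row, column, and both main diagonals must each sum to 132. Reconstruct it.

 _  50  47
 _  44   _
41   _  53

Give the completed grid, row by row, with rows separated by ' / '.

35 50 47 / 56 44 32 / 41 38 53

Using row 1: 50 + 47 + ? → (1,1) = 132 − 97 = 35.
Row 3: 41 + 53 + ? = 132, so (3,2) = 38.
Column 1 needs 132; the known cells sum to 76, so (2,1) = 56.
Column 3: 47 + 53 + ? = 132, so (2,3) = 32.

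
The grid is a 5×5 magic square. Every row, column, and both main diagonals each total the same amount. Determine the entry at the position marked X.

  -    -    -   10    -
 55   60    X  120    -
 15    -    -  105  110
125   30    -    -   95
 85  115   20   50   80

Row 5 is complete and sums to 350; that is the magic constant.
From column 1, 350 − (55 + 15 + 125 + 85) gives (1,1) = 70.
Column 4 must total 350; the given cells sum to 285, so (4,4) = 65.
Using main diagonal: 70 + 60 + 65 + 80 + ? → (3,3) = 350 − 275 = 75.
Using anti-diagonal: 120 + 75 + 30 + 85 + ? → (1,5) = 350 − 310 = 40.
From row 3, 350 − (15 + 75 + 105 + 110) gives (3,2) = 45.
Row 4 must total 350; the given cells sum to 315, so (4,3) = 35.
The remaining cell in column 2 is (1,2) = 350 − 250 = 100.
Column 5 must total 350; the given cells sum to 325, so (2,5) = 25.
Row 1 needs 350; the known cells sum to 220, so (1,3) = 130.
Row 2 must total 350; the given cells sum to 260, so (2,3) = 90.

90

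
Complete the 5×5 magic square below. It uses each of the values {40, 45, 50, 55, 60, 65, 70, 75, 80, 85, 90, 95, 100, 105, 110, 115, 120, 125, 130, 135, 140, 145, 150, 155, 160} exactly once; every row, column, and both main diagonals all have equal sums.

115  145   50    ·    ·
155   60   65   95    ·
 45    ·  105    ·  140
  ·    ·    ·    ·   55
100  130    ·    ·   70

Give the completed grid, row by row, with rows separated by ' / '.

115 145 50 80 110 / 155 60 65 95 125 / 45 75 105 135 140 / 85 90 120 150 55 / 100 130 160 40 70

The 25 entries sum to 2500, so each line sums to 2500/5 = 500.
From row 2, 500 − (155 + 60 + 65 + 95) gives (2,5) = 125.
Using column 1: 115 + 155 + 45 + 100 + ? → (4,1) = 500 − 415 = 85.
Column 5: 125 + 140 + 55 + 70 + ? = 500, so (1,5) = 110.
Main diagonal must total 500; the given cells sum to 350, so (4,4) = 150.
The remaining cell in anti-diagonal is (4,2) = 500 − 410 = 90.
The remaining cell in row 1 is (1,4) = 500 − 420 = 80.
The remaining cell in row 4 is (4,3) = 500 − 380 = 120.
Column 2 needs 500; the known cells sum to 425, so (3,2) = 75.
Column 3 must total 500; the given cells sum to 340, so (5,3) = 160.
From row 3, 500 − (45 + 75 + 105 + 140) gives (3,4) = 135.
The remaining cell in row 5 is (5,4) = 500 − 460 = 40.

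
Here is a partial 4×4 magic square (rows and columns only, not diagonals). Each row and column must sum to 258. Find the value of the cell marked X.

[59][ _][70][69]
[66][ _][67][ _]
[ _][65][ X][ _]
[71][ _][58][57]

63

From row 1, 258 − (59 + 70 + 69) gives (1,2) = 60.
Row 4: 71 + 58 + 57 + ? = 258, so (4,2) = 72.
Column 1: 59 + 66 + 71 + ? = 258, so (3,1) = 62.
Column 2 must total 258; the given cells sum to 197, so (2,2) = 61.
Column 3: 70 + 67 + 58 + ? = 258, so (3,3) = 63.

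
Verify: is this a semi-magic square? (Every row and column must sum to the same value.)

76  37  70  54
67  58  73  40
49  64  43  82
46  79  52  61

No — column 1 sums to 238 but column 4 sums to 237.

Row 1: 76 + 37 + 70 + 54 = 237.
Row 2: 67 + 58 + 73 + 40 = 238.
Row 3: 49 + 64 + 43 + 82 = 238.
Row 4: 46 + 79 + 52 + 61 = 238.
Column 1: 76 + 67 + 49 + 46 = 238.
Column 2: 37 + 58 + 64 + 79 = 238.
Column 3: 70 + 73 + 43 + 52 = 238.
Column 4: 54 + 40 + 82 + 61 = 237.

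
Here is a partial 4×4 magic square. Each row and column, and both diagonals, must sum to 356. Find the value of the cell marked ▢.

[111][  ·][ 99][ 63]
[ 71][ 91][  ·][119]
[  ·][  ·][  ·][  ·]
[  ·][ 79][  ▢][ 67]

95

Row 1 must total 356; the given cells sum to 273, so (1,2) = 83.
The remaining cell in row 2 is (2,3) = 356 − 281 = 75.
Column 2 must total 356; the given cells sum to 253, so (3,2) = 103.
Column 4 must total 356; the given cells sum to 249, so (3,4) = 107.
Main diagonal: 111 + 91 + 67 + ? = 356, so (3,3) = 87.
The remaining cell in anti-diagonal is (4,1) = 356 − 241 = 115.
Row 3 must total 356; the given cells sum to 297, so (3,1) = 59.
Row 4 must total 356; the given cells sum to 261, so (4,3) = 95.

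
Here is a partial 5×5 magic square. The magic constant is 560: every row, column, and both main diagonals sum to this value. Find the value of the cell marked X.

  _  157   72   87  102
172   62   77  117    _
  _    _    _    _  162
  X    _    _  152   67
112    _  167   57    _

82

Row 1 must total 560; the given cells sum to 418, so (1,1) = 142.
Using row 2: 172 + 62 + 77 + 117 + ? → (2,5) = 560 − 428 = 132.
Column 4 must total 560; the given cells sum to 413, so (3,4) = 147.
The remaining cell in column 5 is (5,5) = 560 − 463 = 97.
The remaining cell in main diagonal is (3,3) = 560 − 453 = 107.
From anti-diagonal, 560 − (102 + 117 + 107 + 112) gives (4,2) = 122.
The remaining cell in row 5 is (5,2) = 560 − 433 = 127.
The remaining cell in column 2 is (3,2) = 560 − 468 = 92.
Column 3 must total 560; the given cells sum to 423, so (4,3) = 137.
From row 3, 560 − (92 + 107 + 147 + 162) gives (3,1) = 52.
From row 4, 560 − (122 + 137 + 152 + 67) gives (4,1) = 82.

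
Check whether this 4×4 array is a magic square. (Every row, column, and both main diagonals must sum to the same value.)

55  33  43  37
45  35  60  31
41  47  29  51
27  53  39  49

No — row 2 sums to 171 but row 1 sums to 168.

Row 1: 55 + 33 + 43 + 37 = 168.
Row 2: 45 + 35 + 60 + 31 = 171.
Row 3: 41 + 47 + 29 + 51 = 168.
Row 4: 27 + 53 + 39 + 49 = 168.
Column 1: 55 + 45 + 41 + 27 = 168.
Column 2: 33 + 35 + 47 + 53 = 168.
Column 3: 43 + 60 + 29 + 39 = 171.
Column 4: 37 + 31 + 51 + 49 = 168.
Main diagonal: 55 + 35 + 29 + 49 = 168.
Anti-diagonal: 37 + 60 + 47 + 27 = 171.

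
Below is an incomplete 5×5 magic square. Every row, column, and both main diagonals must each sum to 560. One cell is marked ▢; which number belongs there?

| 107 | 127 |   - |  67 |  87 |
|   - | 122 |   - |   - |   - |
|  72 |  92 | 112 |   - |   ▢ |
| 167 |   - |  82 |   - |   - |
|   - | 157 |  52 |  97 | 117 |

152

From row 1, 560 − (107 + 127 + 67 + 87) gives (1,3) = 172.
Row 5 must total 560; the given cells sum to 423, so (5,1) = 137.
The remaining cell in column 1 is (2,1) = 560 − 483 = 77.
Using column 2: 127 + 122 + 92 + 157 + ? → (4,2) = 560 − 498 = 62.
Column 3 must total 560; the given cells sum to 418, so (2,3) = 142.
The remaining cell in main diagonal is (4,4) = 560 − 458 = 102.
Anti-diagonal needs 560; the known cells sum to 398, so (2,4) = 162.
Row 2: 77 + 122 + 142 + 162 + ? = 560, so (2,5) = 57.
Row 4: 167 + 62 + 82 + 102 + ? = 560, so (4,5) = 147.
Using column 4: 67 + 162 + 102 + 97 + ? → (3,4) = 560 − 428 = 132.
Column 5 must total 560; the given cells sum to 408, so (3,5) = 152.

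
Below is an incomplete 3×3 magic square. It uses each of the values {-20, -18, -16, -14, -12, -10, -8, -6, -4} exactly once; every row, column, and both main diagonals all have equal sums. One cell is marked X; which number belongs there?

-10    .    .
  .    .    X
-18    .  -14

-16

The 9 entries sum to -108, so each line sums to -108/3 = -36.
Row 3 needs -36; the known cells sum to -32, so (3,2) = -4.
Using column 1: -10 + (-18) + ? → (2,1) = -36 − (-28) = -8.
From main diagonal, -36 − (-10 + (-14)) gives (2,2) = -12.
Using anti-diagonal: -12 + (-18) + ? → (1,3) = -36 − (-30) = -6.
Using row 1: -10 + (-6) + ? → (1,2) = -36 − (-16) = -20.
The remaining cell in row 2 is (2,3) = -36 − (-20) = -16.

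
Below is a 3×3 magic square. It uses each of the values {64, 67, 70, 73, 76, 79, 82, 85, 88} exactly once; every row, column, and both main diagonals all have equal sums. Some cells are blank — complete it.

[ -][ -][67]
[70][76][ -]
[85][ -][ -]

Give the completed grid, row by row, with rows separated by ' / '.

The 9 entries sum to 684, so each line sums to 684/3 = 228.
Row 2 must total 228; the given cells sum to 146, so (2,3) = 82.
From column 1, 228 − (70 + 85) gives (1,1) = 73.
From column 3, 228 − (67 + 82) gives (3,3) = 79.
Row 1 must total 228; the given cells sum to 140, so (1,2) = 88.
The remaining cell in row 3 is (3,2) = 228 − 164 = 64.

73 88 67 / 70 76 82 / 85 64 79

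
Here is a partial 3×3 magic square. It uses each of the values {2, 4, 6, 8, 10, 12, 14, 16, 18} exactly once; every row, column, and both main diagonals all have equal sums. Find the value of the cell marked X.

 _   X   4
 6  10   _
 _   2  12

18

The 9 entries sum to 90, so each line sums to 90/3 = 30.
The remaining cell in row 2 is (2,3) = 30 − 16 = 14.
Row 3 must total 30; the given cells sum to 14, so (3,1) = 16.
Column 1: 6 + 16 + ? = 30, so (1,1) = 8.
Using column 2: 10 + 2 + ? → (1,2) = 30 − 12 = 18.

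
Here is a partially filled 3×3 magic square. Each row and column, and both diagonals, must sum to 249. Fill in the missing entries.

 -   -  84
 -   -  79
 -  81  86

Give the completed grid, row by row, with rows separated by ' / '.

Row 3 must total 249; the given cells sum to 167, so (3,1) = 82.
From anti-diagonal, 249 − (84 + 82) gives (2,2) = 83.
Row 2 needs 249; the known cells sum to 162, so (2,1) = 87.
From column 1, 249 − (87 + 82) gives (1,1) = 80.
Using column 2: 83 + 81 + ? → (1,2) = 249 − 164 = 85.

80 85 84 / 87 83 79 / 82 81 86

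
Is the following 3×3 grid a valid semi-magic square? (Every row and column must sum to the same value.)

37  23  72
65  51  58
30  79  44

Row 1: 37 + 23 + 72 = 132.
Row 2: 65 + 51 + 58 = 174.
Row 3: 30 + 79 + 44 = 153.
Column 1: 37 + 65 + 30 = 132.
Column 2: 23 + 51 + 79 = 153.
Column 3: 72 + 58 + 44 = 174.

No — column 2 sums to 153 but row 1 sums to 132.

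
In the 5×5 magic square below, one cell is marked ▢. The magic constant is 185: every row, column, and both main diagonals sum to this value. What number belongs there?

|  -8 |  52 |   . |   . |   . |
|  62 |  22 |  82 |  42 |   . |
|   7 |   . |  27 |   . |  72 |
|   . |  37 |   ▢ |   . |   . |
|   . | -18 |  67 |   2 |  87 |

-3

Row 2 needs 185; the known cells sum to 208, so (2,5) = -23.
Row 5 must total 185; the given cells sum to 138, so (5,1) = 47.
Column 1: -8 + 62 + 7 + 47 + ? = 185, so (4,1) = 77.
The remaining cell in column 2 is (3,2) = 185 − 93 = 92.
From main diagonal, 185 − (-8 + 22 + 27 + 87) gives (4,4) = 57.
Anti-diagonal must total 185; the given cells sum to 153, so (1,5) = 32.
Row 3 must total 185; the given cells sum to 198, so (3,4) = -13.
The remaining cell in column 4 is (1,4) = 185 − 88 = 97.
Column 5: 32 + (-23) + 72 + 87 + ? = 185, so (4,5) = 17.
From row 1, 185 − (-8 + 52 + 97 + 32) gives (1,3) = 12.
Using row 4: 77 + 37 + 57 + 17 + ? → (4,3) = 185 − 188 = -3.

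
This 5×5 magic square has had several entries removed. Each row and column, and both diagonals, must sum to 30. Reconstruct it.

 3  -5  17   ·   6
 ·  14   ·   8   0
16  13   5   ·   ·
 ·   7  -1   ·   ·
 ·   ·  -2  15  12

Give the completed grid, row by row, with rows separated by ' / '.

3 -5 17 9 6 / -3 14 11 8 0 / 16 13 5 2 -6 / 10 7 -1 -4 18 / 4 1 -2 15 12

Row 1 needs 30; the known cells sum to 21, so (1,4) = 9.
Column 2 needs 30; the known cells sum to 29, so (5,2) = 1.
The remaining cell in column 3 is (2,3) = 30 − 19 = 11.
From main diagonal, 30 − (3 + 14 + 5 + 12) gives (4,4) = -4.
Anti-diagonal needs 30; the known cells sum to 26, so (5,1) = 4.
Row 2 must total 30; the given cells sum to 33, so (2,1) = -3.
The remaining cell in column 1 is (4,1) = 30 − 20 = 10.
Using column 4: 9 + 8 + (-4) + 15 + ? → (3,4) = 30 − 28 = 2.
Row 3: 16 + 13 + 5 + 2 + ? = 30, so (3,5) = -6.
Row 4 must total 30; the given cells sum to 12, so (4,5) = 18.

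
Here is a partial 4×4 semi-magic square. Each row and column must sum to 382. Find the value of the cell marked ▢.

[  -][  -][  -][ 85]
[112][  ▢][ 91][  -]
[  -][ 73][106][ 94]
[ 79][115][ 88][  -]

76

Row 3 must total 382; the given cells sum to 273, so (3,1) = 109.
From row 4, 382 − (79 + 115 + 88) gives (4,4) = 100.
Column 1 must total 382; the given cells sum to 300, so (1,1) = 82.
Column 3 must total 382; the given cells sum to 285, so (1,3) = 97.
From column 4, 382 − (85 + 94 + 100) gives (2,4) = 103.
From row 1, 382 − (82 + 97 + 85) gives (1,2) = 118.
Using row 2: 112 + 91 + 103 + ? → (2,2) = 382 − 306 = 76.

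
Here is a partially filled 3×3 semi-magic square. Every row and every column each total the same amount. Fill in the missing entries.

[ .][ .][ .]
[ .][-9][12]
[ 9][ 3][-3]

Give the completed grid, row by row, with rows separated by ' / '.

Row 3 is already complete: 9 + 3 + -3 = 9, so that is the magic constant.
Using row 2: -9 + 12 + ? → (2,1) = 9 − 3 = 6.
Using column 1: 6 + 9 + ? → (1,1) = 9 − 15 = -6.
Column 2 needs 9; the known cells sum to -6, so (1,2) = 15.
Column 3: 12 + (-3) + ? = 9, so (1,3) = 0.

-6 15 0 / 6 -9 12 / 9 3 -3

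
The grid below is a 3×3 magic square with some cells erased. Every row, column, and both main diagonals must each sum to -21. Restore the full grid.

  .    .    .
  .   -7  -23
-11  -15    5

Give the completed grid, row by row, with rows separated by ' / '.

Row 2: -7 + (-23) + ? = -21, so (2,1) = 9.
Column 1 must total -21; the given cells sum to -2, so (1,1) = -19.
Column 2: -7 + (-15) + ? = -21, so (1,2) = 1.
Column 3 must total -21; the given cells sum to -18, so (1,3) = -3.

-19 1 -3 / 9 -7 -23 / -11 -15 5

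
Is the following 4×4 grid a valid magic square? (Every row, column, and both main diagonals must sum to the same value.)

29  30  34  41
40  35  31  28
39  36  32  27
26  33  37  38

Yes

Row 1: 29 + 30 + 34 + 41 = 134.
Row 2: 40 + 35 + 31 + 28 = 134.
Row 3: 39 + 36 + 32 + 27 = 134.
Row 4: 26 + 33 + 37 + 38 = 134.
Column 1: 29 + 40 + 39 + 26 = 134.
Column 2: 30 + 35 + 36 + 33 = 134.
Column 3: 34 + 31 + 32 + 37 = 134.
Column 4: 41 + 28 + 27 + 38 = 134.
Main diagonal: 29 + 35 + 32 + 38 = 134.
Anti-diagonal: 41 + 31 + 36 + 26 = 134.
All lines sum to 134.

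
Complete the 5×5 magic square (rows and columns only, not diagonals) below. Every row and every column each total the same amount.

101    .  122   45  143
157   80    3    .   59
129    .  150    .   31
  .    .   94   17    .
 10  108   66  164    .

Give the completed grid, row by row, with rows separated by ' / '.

Column 3 is already complete: 122 + 3 + 150 + 94 + 66 = 435, so that is the magic constant.
Using row 1: 101 + 122 + 45 + 143 + ? → (1,2) = 435 − 411 = 24.
Row 2: 157 + 80 + 3 + 59 + ? = 435, so (2,4) = 136.
Row 5 must total 435; the given cells sum to 348, so (5,5) = 87.
Column 1 must total 435; the given cells sum to 397, so (4,1) = 38.
The remaining cell in column 4 is (3,4) = 435 − 362 = 73.
The remaining cell in column 5 is (4,5) = 435 − 320 = 115.
Row 3 must total 435; the given cells sum to 383, so (3,2) = 52.
Row 4 needs 435; the known cells sum to 264, so (4,2) = 171.

101 24 122 45 143 / 157 80 3 136 59 / 129 52 150 73 31 / 38 171 94 17 115 / 10 108 66 164 87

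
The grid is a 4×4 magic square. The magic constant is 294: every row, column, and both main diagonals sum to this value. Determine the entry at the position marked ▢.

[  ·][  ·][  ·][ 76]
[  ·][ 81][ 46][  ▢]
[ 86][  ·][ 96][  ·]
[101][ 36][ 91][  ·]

111

From row 4, 294 − (101 + 36 + 91) gives (4,4) = 66.
Using column 3: 46 + 96 + 91 + ? → (1,3) = 294 − 233 = 61.
Main diagonal needs 294; the known cells sum to 243, so (1,1) = 51.
Anti-diagonal: 76 + 46 + 101 + ? = 294, so (3,2) = 71.
The remaining cell in row 1 is (1,2) = 294 − 188 = 106.
Using row 3: 86 + 71 + 96 + ? → (3,4) = 294 − 253 = 41.
Using column 1: 51 + 86 + 101 + ? → (2,1) = 294 − 238 = 56.
Column 4: 76 + 41 + 66 + ? = 294, so (2,4) = 111.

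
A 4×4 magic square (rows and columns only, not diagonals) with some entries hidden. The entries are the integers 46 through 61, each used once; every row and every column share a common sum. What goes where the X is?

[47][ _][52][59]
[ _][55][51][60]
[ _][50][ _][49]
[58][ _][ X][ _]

57

The entries are 46 through 61, which sum to 856, so each line sums to 856/4 = 214.
The remaining cell in row 1 is (1,2) = 214 − 158 = 56.
From row 2, 214 − (55 + 51 + 60) gives (2,1) = 48.
Column 1 needs 214; the known cells sum to 153, so (3,1) = 61.
Column 2 needs 214; the known cells sum to 161, so (4,2) = 53.
Using column 4: 59 + 60 + 49 + ? → (4,4) = 214 − 168 = 46.
Using row 3: 61 + 50 + 49 + ? → (3,3) = 214 − 160 = 54.
The remaining cell in row 4 is (4,3) = 214 − 157 = 57.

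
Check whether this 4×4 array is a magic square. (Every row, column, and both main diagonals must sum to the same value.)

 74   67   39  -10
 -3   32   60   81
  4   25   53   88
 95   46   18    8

No — main diagonal sums to 167 but column 1 sums to 170.

Row 1: 74 + 67 + 39 + (-10) = 170.
Row 2: -3 + 32 + 60 + 81 = 170.
Row 3: 4 + 25 + 53 + 88 = 170.
Row 4: 95 + 46 + 18 + 8 = 167.
Column 1: 74 + (-3) + 4 + 95 = 170.
Column 2: 67 + 32 + 25 + 46 = 170.
Column 3: 39 + 60 + 53 + 18 = 170.
Column 4: -10 + 81 + 88 + 8 = 167.
Main diagonal: 74 + 32 + 53 + 8 = 167.
Anti-diagonal: -10 + 60 + 25 + 95 = 170.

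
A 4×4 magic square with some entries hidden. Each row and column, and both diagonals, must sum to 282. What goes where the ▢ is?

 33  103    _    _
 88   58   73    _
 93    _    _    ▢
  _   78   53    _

The remaining cell in row 2 is (2,4) = 282 − 219 = 63.
The remaining cell in column 1 is (4,1) = 282 − 214 = 68.
Column 2 needs 282; the known cells sum to 239, so (3,2) = 43.
The remaining cell in anti-diagonal is (1,4) = 282 − 184 = 98.
Row 1 needs 282; the known cells sum to 234, so (1,3) = 48.
The remaining cell in row 4 is (4,4) = 282 − 199 = 83.
The remaining cell in column 3 is (3,3) = 282 − 174 = 108.
Using column 4: 98 + 63 + 83 + ? → (3,4) = 282 − 244 = 38.

38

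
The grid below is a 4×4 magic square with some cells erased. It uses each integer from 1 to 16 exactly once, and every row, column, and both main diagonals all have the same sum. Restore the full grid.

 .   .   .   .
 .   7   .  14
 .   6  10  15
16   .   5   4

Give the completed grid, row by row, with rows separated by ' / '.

The entries are 1 through 16, which sum to 136, so each line sums to 136/4 = 34.
The remaining cell in row 3 is (3,1) = 34 − 31 = 3.
Row 4 needs 34; the known cells sum to 25, so (4,2) = 9.
From column 2, 34 − (7 + 6 + 9) gives (1,2) = 12.
Using column 4: 14 + 15 + 4 + ? → (1,4) = 34 − 33 = 1.
Using main diagonal: 7 + 10 + 4 + ? → (1,1) = 34 − 21 = 13.
Using anti-diagonal: 1 + 6 + 16 + ? → (2,3) = 34 − 23 = 11.
Using row 1: 13 + 12 + 1 + ? → (1,3) = 34 − 26 = 8.
Using row 2: 7 + 11 + 14 + ? → (2,1) = 34 − 32 = 2.

13 12 8 1 / 2 7 11 14 / 3 6 10 15 / 16 9 5 4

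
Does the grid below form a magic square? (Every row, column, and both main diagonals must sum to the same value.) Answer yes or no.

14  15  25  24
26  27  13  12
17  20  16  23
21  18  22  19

No — column 4 sums to 78 but column 3 sums to 76.

Row 1: 14 + 15 + 25 + 24 = 78.
Row 2: 26 + 27 + 13 + 12 = 78.
Row 3: 17 + 20 + 16 + 23 = 76.
Row 4: 21 + 18 + 22 + 19 = 80.
Column 1: 14 + 26 + 17 + 21 = 78.
Column 2: 15 + 27 + 20 + 18 = 80.
Column 3: 25 + 13 + 16 + 22 = 76.
Column 4: 24 + 12 + 23 + 19 = 78.
Main diagonal: 14 + 27 + 16 + 19 = 76.
Anti-diagonal: 24 + 13 + 20 + 21 = 78.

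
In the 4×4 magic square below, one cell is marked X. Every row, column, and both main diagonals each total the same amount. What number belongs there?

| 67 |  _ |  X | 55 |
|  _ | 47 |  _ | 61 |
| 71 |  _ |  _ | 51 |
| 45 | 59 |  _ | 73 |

49

Column 4 is complete and sums to 240; that is the magic constant.
Row 4: 45 + 59 + 73 + ? = 240, so (4,3) = 63.
The remaining cell in column 1 is (2,1) = 240 − 183 = 57.
From main diagonal, 240 − (67 + 47 + 73) gives (3,3) = 53.
Row 2 must total 240; the given cells sum to 165, so (2,3) = 75.
The remaining cell in row 3 is (3,2) = 240 − 175 = 65.
From column 2, 240 − (47 + 65 + 59) gives (1,2) = 69.
Using column 3: 75 + 53 + 63 + ? → (1,3) = 240 − 191 = 49.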